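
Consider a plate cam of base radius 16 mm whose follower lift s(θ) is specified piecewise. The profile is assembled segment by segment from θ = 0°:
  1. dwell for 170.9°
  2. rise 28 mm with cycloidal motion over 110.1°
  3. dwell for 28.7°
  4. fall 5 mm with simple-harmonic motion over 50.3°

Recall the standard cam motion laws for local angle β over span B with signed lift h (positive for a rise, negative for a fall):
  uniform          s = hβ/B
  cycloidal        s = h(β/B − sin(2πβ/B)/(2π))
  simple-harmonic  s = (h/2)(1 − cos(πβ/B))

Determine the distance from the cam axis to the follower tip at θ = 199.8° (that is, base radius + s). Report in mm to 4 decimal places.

seg 1 [0°–170.9°] dwell: s stays 0.0000
seg 2 [170.9°–281°] cycloidal, h=28: θ=199.8° here. β=28.9, B=110.1. 28·(0.2625 − sin(2π·0.2625)/(2π)) = 2.9071 → s = 2.9071
radial distance = base radius + s = 16 + 2.9071 = 18.9071

18.9071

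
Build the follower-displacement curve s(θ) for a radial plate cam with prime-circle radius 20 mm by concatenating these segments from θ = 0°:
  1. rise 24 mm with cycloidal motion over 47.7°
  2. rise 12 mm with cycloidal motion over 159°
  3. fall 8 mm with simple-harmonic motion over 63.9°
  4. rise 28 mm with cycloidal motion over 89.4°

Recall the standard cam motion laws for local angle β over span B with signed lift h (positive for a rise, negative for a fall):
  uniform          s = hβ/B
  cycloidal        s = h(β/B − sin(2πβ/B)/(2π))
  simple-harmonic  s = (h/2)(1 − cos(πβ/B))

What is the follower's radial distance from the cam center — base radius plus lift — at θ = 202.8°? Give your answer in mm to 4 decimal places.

seg 1 [0°–47.7°] cycloidal, h=24: full span → s += 24 → s = 24.0000
seg 2 [47.7°–206.7°] cycloidal, h=12: θ=202.8° here. β=155.1, B=159. 12·(0.9755 − sin(2π·0.9755)/(2π)) = 11.9988 → s = 35.9988
radial distance = base radius + s = 20 + 35.9988 = 55.9988

55.9988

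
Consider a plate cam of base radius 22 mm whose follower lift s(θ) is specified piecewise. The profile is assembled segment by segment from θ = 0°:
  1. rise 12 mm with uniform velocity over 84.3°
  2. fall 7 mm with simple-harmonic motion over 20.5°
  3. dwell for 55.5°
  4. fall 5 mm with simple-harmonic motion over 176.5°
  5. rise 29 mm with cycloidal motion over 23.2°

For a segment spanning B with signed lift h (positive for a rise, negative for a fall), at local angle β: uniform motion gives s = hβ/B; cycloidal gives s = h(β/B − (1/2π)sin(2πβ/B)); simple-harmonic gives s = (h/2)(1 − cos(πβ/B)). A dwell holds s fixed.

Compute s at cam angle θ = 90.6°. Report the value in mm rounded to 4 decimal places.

seg 1 [0°–84.3°] uniform, h=12: full span → s += 12 → s = 12.0000
seg 2 [84.3°–104.8°] simple-harmonic, h=-7: θ=90.6° here. β=6.3, B=20.5. -7/2·(1 − cos(π·0.3073)) = -1.5084 → s = 10.4916

10.4916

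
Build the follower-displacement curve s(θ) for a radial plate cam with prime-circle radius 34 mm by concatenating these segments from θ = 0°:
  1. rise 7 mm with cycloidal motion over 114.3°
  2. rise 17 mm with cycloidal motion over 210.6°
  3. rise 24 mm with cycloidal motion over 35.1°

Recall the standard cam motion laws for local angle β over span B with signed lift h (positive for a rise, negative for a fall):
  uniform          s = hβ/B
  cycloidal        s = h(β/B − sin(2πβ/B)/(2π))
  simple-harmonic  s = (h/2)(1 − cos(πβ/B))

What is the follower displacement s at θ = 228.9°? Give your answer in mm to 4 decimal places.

seg 1 [0°–114.3°] cycloidal, h=7: full span → s += 7 → s = 7.0000
seg 2 [114.3°–324.9°] cycloidal, h=17: θ=228.9° here. β=114.6, B=210.6. 17·(0.5442 − sin(2π·0.5442)/(2π)) = 9.9918 → s = 16.9918

16.9918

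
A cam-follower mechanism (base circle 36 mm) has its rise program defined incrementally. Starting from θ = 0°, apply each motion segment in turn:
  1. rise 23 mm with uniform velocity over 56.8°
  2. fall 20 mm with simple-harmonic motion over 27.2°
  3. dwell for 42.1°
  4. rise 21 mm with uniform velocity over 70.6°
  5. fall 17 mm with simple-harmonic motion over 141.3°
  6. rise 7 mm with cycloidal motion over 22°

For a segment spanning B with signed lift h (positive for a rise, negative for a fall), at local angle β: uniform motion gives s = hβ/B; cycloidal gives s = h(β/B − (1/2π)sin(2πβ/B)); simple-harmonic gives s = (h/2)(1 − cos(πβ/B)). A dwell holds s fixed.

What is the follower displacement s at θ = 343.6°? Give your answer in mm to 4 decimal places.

seg 1 [0°–56.8°] uniform, h=23: full span → s += 23 → s = 23.0000
seg 2 [56.8°–84°] simple-harmonic, h=-20: full span → s += -20 → s = 3.0000
seg 3 [84°–126.1°] dwell: s stays 3.0000
seg 4 [126.1°–196.7°] uniform, h=21: full span → s += 21 → s = 24.0000
seg 5 [196.7°–338°] simple-harmonic, h=-17: full span → s += -17 → s = 7.0000
seg 6 [338°–360°] cycloidal, h=7: θ=343.6° here. β=5.6, B=22. 7·(0.2545 − sin(2π·0.2545)/(2π)) = 0.6682 → s = 7.6682

7.6682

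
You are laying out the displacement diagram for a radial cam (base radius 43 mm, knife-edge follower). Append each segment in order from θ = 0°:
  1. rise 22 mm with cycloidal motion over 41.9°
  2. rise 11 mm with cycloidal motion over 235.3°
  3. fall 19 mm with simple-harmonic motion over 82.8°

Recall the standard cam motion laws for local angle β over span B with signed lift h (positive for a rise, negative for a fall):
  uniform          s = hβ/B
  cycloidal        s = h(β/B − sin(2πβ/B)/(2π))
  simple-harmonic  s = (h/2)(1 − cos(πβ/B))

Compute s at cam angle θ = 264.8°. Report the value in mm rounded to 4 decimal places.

seg 1 [0°–41.9°] cycloidal, h=22: full span → s += 22 → s = 22.0000
seg 2 [41.9°–277.2°] cycloidal, h=11: θ=264.8° here. β=222.9, B=235.3. 11·(0.9473 − sin(2π·0.9473)/(2π)) = 10.9895 → s = 32.9895

32.9895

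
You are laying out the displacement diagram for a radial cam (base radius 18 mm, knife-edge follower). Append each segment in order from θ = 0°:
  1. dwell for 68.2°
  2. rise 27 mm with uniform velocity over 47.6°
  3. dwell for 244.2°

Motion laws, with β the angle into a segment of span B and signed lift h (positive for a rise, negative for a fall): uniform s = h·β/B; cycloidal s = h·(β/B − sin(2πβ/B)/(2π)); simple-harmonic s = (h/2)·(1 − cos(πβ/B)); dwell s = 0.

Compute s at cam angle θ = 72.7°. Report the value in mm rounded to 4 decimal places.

seg 1 [0°–68.2°] dwell: s stays 0.0000
seg 2 [68.2°–115.8°] uniform, h=27: θ=72.7° here. β=4.5, B=47.6. 27·4.5/47.6 = 2.5525 → s = 2.5525

2.5525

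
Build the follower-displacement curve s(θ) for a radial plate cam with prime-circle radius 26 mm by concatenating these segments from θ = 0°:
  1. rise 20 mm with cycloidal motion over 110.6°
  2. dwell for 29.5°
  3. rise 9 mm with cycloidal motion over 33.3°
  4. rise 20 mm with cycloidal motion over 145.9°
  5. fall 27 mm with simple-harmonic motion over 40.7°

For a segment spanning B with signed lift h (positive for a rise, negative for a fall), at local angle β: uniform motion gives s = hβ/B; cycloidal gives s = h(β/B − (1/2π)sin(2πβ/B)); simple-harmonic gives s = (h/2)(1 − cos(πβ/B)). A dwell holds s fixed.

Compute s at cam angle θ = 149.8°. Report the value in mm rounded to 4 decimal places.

seg 1 [0°–110.6°] cycloidal, h=20: full span → s += 20 → s = 20.0000
seg 2 [110.6°–140.1°] dwell: s stays 20.0000
seg 3 [140.1°–173.4°] cycloidal, h=9: θ=149.8° here. β=9.7, B=33.3. 9·(0.2913 − sin(2π·0.2913)/(2π)) = 1.2372 → s = 21.2372

21.2372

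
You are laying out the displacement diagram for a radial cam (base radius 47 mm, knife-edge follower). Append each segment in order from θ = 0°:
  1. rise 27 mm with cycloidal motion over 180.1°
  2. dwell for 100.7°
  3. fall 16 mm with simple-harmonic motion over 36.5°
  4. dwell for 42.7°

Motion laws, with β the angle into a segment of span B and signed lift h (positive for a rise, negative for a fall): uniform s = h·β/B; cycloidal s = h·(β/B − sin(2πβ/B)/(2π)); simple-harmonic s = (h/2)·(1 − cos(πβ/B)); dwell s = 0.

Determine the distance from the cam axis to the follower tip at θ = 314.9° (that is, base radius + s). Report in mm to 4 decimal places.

seg 1 [0°–180.1°] cycloidal, h=27: full span → s += 27 → s = 27.0000
seg 2 [180.1°–280.8°] dwell: s stays 27.0000
seg 3 [280.8°–317.3°] simple-harmonic, h=-16: θ=314.9° here. β=34.1, B=36.5. -16/2·(1 − cos(π·0.9342)) = -15.8299 → s = 11.1701
radial distance = base radius + s = 47 + 11.1701 = 58.1701

58.1701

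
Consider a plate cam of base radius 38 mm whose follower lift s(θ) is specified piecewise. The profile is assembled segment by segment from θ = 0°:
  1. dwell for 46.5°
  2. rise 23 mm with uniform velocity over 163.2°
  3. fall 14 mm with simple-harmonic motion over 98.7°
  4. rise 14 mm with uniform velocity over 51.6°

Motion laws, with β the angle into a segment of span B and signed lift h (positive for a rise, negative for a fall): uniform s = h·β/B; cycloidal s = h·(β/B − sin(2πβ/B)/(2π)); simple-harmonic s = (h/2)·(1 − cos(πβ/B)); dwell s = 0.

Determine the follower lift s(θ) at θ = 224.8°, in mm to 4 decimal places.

seg 1 [0°–46.5°] dwell: s stays 0.0000
seg 2 [46.5°–209.7°] uniform, h=23: full span → s += 23 → s = 23.0000
seg 3 [209.7°–308.4°] simple-harmonic, h=-14: θ=224.8° here. β=15.1, B=98.7. -14/2·(1 − cos(π·0.1530)) = -0.7931 → s = 22.2069

22.2069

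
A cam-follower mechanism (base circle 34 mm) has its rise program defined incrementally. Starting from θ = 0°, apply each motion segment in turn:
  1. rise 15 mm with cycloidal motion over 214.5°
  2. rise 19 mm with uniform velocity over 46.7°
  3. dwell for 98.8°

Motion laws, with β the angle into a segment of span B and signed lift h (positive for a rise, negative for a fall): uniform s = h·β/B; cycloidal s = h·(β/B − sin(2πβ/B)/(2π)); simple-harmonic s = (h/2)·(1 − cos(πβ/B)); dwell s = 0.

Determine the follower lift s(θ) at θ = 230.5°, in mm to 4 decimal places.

seg 1 [0°–214.5°] cycloidal, h=15: full span → s += 15 → s = 15.0000
seg 2 [214.5°–261.2°] uniform, h=19: θ=230.5° here. β=16, B=46.7. 19·16/46.7 = 6.5096 → s = 21.5096

21.5096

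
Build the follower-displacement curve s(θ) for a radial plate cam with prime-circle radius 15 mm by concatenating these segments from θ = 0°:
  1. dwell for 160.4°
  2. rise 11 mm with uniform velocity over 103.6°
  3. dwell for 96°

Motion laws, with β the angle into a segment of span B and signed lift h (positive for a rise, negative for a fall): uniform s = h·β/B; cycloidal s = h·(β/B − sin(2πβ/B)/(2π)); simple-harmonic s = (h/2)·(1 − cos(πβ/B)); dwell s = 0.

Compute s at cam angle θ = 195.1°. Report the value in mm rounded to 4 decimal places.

seg 1 [0°–160.4°] dwell: s stays 0.0000
seg 2 [160.4°–264°] uniform, h=11: θ=195.1° here. β=34.7, B=103.6. 11·34.7/103.6 = 3.6844 → s = 3.6844

3.6844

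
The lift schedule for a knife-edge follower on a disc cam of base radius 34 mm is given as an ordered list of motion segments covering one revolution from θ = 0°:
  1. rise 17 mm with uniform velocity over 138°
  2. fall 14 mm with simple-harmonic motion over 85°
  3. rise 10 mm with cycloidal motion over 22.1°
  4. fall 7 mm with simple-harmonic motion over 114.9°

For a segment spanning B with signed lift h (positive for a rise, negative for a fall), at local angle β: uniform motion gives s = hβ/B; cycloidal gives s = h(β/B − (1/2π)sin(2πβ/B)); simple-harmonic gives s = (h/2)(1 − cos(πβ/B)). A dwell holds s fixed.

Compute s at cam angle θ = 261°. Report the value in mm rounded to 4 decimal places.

seg 1 [0°–138°] uniform, h=17: full span → s += 17 → s = 17.0000
seg 2 [138°–223°] simple-harmonic, h=-14: full span → s += -14 → s = 3.0000
seg 3 [223°–245.1°] cycloidal, h=10: full span → s += 10 → s = 13.0000
seg 4 [245.1°–360°] simple-harmonic, h=-7: θ=261° here. β=15.9, B=114.9. -7/2·(1 − cos(π·0.1384)) = -0.3256 → s = 12.6744

12.6744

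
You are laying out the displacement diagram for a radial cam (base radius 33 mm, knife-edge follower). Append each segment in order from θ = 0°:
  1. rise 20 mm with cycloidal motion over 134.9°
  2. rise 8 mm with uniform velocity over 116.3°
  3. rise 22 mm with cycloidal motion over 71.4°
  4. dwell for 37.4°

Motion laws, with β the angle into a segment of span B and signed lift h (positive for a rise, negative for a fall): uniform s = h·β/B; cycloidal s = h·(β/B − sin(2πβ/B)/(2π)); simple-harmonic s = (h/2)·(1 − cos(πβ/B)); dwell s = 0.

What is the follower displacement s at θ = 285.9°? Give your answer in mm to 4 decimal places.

seg 1 [0°–134.9°] cycloidal, h=20: full span → s += 20 → s = 20.0000
seg 2 [134.9°–251.2°] uniform, h=8: full span → s += 8 → s = 28.0000
seg 3 [251.2°–322.6°] cycloidal, h=22: θ=285.9° here. β=34.7, B=71.4. 22·(0.4860 − sin(2π·0.4860)/(2π)) = 10.3842 → s = 38.3842

38.3842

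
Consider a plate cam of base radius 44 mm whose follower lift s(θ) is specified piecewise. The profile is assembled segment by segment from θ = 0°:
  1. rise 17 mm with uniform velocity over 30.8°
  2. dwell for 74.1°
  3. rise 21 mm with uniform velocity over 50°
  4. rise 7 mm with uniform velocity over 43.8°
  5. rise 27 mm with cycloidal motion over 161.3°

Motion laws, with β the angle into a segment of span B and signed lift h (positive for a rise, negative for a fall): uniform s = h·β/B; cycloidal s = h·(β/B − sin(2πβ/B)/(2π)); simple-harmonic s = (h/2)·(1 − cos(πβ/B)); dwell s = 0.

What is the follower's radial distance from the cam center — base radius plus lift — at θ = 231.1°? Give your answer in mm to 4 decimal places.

seg 1 [0°–30.8°] uniform, h=17: full span → s += 17 → s = 17.0000
seg 2 [30.8°–104.9°] dwell: s stays 17.0000
seg 3 [104.9°–154.9°] uniform, h=21: full span → s += 21 → s = 38.0000
seg 4 [154.9°–198.7°] uniform, h=7: full span → s += 7 → s = 45.0000
seg 5 [198.7°–360°] cycloidal, h=27: θ=231.1° here. β=32.4, B=161.3. 27·(0.2009 − sin(2π·0.2009)/(2π)) = 1.3294 → s = 46.3294
radial distance = base radius + s = 44 + 46.3294 = 90.3294

90.3294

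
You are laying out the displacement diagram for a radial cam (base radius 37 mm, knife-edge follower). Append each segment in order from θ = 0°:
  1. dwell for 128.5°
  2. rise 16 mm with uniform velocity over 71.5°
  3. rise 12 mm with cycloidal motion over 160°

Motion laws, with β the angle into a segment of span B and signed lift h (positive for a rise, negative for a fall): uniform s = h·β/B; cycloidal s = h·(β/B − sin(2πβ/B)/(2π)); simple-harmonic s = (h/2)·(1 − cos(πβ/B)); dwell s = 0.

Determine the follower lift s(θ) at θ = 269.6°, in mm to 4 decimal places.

seg 1 [0°–128.5°] dwell: s stays 0.0000
seg 2 [128.5°–200°] uniform, h=16: full span → s += 16 → s = 16.0000
seg 3 [200°–360°] cycloidal, h=12: θ=269.6° here. β=69.6, B=160. 12·(0.4350 − sin(2π·0.4350)/(2π)) = 4.4615 → s = 20.4615

20.4615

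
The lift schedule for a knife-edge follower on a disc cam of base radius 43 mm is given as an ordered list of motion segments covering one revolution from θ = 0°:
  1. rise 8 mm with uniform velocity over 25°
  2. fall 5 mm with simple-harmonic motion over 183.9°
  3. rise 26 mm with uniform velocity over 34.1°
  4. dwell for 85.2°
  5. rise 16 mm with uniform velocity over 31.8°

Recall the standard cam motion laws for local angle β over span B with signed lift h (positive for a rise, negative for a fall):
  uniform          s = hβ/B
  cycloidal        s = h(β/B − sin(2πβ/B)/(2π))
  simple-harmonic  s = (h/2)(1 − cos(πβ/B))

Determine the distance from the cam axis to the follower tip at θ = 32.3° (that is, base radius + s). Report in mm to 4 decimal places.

seg 1 [0°–25°] uniform, h=8: full span → s += 8 → s = 8.0000
seg 2 [25°–208.9°] simple-harmonic, h=-5: θ=32.3° here. β=7.3, B=183.9. -5/2·(1 − cos(π·0.0397)) = -0.0194 → s = 7.9806
radial distance = base radius + s = 43 + 7.9806 = 50.9806

50.9806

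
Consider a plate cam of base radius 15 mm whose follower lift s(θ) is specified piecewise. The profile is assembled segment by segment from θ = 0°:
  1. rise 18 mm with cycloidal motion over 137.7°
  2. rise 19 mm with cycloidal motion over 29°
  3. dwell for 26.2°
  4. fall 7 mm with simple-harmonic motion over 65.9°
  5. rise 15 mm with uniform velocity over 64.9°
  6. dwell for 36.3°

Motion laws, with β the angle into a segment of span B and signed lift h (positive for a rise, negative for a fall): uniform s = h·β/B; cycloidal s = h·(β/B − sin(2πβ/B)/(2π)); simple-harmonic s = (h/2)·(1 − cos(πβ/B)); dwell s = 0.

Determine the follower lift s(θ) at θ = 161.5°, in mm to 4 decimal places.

seg 1 [0°–137.7°] cycloidal, h=18: full span → s += 18 → s = 18.0000
seg 2 [137.7°–166.7°] cycloidal, h=19: θ=161.5° here. β=23.8, B=29. 19·(0.8207 − sin(2π·0.8207)/(2π)) = 18.3236 → s = 36.3236

36.3236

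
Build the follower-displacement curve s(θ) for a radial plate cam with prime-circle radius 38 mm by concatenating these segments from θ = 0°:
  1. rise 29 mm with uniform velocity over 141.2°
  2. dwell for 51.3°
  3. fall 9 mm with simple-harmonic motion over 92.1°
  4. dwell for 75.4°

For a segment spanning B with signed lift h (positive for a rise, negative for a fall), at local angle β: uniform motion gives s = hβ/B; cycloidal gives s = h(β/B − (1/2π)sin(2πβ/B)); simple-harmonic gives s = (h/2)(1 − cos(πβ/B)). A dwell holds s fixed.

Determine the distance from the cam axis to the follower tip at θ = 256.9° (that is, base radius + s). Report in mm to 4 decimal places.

seg 1 [0°–141.2°] uniform, h=29: full span → s += 29 → s = 29.0000
seg 2 [141.2°–192.5°] dwell: s stays 29.0000
seg 3 [192.5°–284.6°] simple-harmonic, h=-9: θ=256.9° here. β=64.4, B=92.1. -9/2·(1 − cos(π·0.6992)) = -7.1363 → s = 21.8637
radial distance = base radius + s = 38 + 21.8637 = 59.8637

59.8637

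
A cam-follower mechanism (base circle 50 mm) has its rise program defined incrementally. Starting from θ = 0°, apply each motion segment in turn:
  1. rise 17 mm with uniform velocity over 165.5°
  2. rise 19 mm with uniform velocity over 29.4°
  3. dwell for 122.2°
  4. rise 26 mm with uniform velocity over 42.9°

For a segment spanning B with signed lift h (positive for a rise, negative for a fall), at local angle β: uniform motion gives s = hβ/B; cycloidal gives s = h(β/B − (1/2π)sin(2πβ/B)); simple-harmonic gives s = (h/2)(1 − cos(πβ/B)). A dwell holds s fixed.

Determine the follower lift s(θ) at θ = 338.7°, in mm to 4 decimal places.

seg 1 [0°–165.5°] uniform, h=17: full span → s += 17 → s = 17.0000
seg 2 [165.5°–194.9°] uniform, h=19: full span → s += 19 → s = 36.0000
seg 3 [194.9°–317.1°] dwell: s stays 36.0000
seg 4 [317.1°–360°] uniform, h=26: θ=338.7° here. β=21.6, B=42.9. 26·21.6/42.9 = 13.0909 → s = 49.0909

49.0909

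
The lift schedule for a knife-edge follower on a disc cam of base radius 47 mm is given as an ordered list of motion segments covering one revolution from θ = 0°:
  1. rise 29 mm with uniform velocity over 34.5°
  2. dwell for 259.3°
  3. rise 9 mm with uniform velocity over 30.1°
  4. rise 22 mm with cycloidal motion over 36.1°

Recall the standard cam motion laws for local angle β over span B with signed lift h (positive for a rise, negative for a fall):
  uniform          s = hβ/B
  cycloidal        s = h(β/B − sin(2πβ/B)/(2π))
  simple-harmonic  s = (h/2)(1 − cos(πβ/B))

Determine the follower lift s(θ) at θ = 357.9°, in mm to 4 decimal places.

seg 1 [0°–34.5°] uniform, h=29: full span → s += 29 → s = 29.0000
seg 2 [34.5°–293.8°] dwell: s stays 29.0000
seg 3 [293.8°–323.9°] uniform, h=9: full span → s += 9 → s = 38.0000
seg 4 [323.9°–360°] cycloidal, h=22: θ=357.9° here. β=34, B=36.1. 22·(0.9418 − sin(2π·0.9418)/(2π)) = 21.9717 → s = 59.9717

59.9717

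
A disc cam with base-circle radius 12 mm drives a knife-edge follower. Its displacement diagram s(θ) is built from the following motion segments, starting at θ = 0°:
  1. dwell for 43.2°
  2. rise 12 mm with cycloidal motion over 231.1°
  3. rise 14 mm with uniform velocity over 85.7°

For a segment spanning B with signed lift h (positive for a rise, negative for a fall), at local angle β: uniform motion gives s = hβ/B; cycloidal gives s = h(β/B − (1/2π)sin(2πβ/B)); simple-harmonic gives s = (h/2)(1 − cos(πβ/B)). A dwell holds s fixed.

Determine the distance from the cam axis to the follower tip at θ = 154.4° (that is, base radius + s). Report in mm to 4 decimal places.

seg 1 [0°–43.2°] dwell: s stays 0.0000
seg 2 [43.2°–274.3°] cycloidal, h=12: θ=154.4° here. β=111.2, B=231.1. 12·(0.4812 − sin(2π·0.4812)/(2π)) = 5.5488 → s = 5.5488
radial distance = base radius + s = 12 + 5.5488 = 17.5488

17.5488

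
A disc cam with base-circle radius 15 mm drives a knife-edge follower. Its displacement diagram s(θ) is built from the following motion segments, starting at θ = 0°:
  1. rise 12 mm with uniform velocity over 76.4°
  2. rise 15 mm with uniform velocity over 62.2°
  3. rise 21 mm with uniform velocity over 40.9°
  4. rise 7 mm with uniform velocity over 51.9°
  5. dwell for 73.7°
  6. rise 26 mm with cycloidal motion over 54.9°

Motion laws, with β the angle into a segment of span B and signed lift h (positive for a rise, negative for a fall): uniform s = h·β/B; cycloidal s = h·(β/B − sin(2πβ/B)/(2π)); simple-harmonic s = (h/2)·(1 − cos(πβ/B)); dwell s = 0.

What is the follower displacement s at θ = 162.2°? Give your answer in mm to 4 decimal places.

seg 1 [0°–76.4°] uniform, h=12: full span → s += 12 → s = 12.0000
seg 2 [76.4°–138.6°] uniform, h=15: full span → s += 15 → s = 27.0000
seg 3 [138.6°–179.5°] uniform, h=21: θ=162.2° here. β=23.6, B=40.9. 21·23.6/40.9 = 12.1174 → s = 39.1174

39.1174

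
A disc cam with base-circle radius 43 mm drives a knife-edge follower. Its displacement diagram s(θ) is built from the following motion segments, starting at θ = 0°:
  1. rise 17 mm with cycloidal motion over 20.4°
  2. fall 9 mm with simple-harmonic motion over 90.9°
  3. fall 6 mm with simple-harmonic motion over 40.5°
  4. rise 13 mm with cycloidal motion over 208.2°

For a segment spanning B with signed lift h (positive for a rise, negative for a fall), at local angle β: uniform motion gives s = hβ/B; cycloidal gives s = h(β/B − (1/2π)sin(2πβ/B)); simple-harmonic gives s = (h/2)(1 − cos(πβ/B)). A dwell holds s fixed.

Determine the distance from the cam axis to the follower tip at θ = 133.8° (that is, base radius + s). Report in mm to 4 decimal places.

seg 1 [0°–20.4°] cycloidal, h=17: full span → s += 17 → s = 17.0000
seg 2 [20.4°–111.3°] simple-harmonic, h=-9: full span → s += -9 → s = 8.0000
seg 3 [111.3°–151.8°] simple-harmonic, h=-6: θ=133.8° here. β=22.5, B=40.5. -6/2·(1 − cos(π·0.5556)) = -3.5209 → s = 4.4791
radial distance = base radius + s = 43 + 4.4791 = 47.4791

47.4791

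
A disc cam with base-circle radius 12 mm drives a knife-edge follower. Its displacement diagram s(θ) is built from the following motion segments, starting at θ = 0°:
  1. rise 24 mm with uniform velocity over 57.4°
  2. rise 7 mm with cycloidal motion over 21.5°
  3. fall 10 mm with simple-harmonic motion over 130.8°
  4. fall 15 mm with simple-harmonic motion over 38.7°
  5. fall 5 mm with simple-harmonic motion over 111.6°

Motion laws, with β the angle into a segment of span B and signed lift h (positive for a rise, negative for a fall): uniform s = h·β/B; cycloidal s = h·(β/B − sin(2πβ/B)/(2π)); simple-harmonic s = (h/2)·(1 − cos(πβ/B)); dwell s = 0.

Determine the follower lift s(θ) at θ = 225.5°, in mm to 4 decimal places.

seg 1 [0°–57.4°] uniform, h=24: full span → s += 24 → s = 24.0000
seg 2 [57.4°–78.9°] cycloidal, h=7: full span → s += 7 → s = 31.0000
seg 3 [78.9°–209.7°] simple-harmonic, h=-10: full span → s += -10 → s = 21.0000
seg 4 [209.7°–248.4°] simple-harmonic, h=-15: θ=225.5° here. β=15.8, B=38.7. -15/2·(1 − cos(π·0.4083)) = -5.3684 → s = 15.6316

15.6316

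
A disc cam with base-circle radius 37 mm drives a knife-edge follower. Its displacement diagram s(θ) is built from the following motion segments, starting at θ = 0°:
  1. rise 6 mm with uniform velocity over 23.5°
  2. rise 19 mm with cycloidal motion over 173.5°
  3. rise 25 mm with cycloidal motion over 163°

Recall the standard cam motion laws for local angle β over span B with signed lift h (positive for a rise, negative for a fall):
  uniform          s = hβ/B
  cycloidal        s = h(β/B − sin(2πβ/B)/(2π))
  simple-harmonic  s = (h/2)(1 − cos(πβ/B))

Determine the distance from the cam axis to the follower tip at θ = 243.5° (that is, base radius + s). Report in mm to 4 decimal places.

seg 1 [0°–23.5°] uniform, h=6: full span → s += 6 → s = 6.0000
seg 2 [23.5°–197°] cycloidal, h=19: full span → s += 19 → s = 25.0000
seg 3 [197°–360°] cycloidal, h=25: θ=243.5° here. β=46.5, B=163. 25·(0.2853 − sin(2π·0.2853)/(2π)) = 3.2504 → s = 28.2504
radial distance = base radius + s = 37 + 28.2504 = 65.2504

65.2504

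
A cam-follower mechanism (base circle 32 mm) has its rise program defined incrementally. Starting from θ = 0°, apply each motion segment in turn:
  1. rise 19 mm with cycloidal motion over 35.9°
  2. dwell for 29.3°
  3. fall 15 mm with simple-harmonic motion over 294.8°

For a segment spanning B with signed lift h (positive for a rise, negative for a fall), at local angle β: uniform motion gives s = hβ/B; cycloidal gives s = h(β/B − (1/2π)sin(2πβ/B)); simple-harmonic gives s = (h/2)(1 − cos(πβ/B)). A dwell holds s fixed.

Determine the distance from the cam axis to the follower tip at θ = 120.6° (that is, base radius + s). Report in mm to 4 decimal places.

seg 1 [0°–35.9°] cycloidal, h=19: full span → s += 19 → s = 19.0000
seg 2 [35.9°–65.2°] dwell: s stays 19.0000
seg 3 [65.2°–360°] simple-harmonic, h=-15: θ=120.6° here. β=55.4, B=294.8. -15/2·(1 − cos(π·0.1879)) = -1.2695 → s = 17.7305
radial distance = base radius + s = 32 + 17.7305 = 49.7305

49.7305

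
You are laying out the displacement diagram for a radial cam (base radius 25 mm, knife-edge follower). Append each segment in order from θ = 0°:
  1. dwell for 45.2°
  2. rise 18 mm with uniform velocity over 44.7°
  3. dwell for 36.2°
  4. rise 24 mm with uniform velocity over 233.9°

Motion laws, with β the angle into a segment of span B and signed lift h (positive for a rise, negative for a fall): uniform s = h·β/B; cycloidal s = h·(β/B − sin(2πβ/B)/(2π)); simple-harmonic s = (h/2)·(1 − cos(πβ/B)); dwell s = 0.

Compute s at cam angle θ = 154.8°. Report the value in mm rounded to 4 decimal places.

seg 1 [0°–45.2°] dwell: s stays 0.0000
seg 2 [45.2°–89.9°] uniform, h=18: full span → s += 18 → s = 18.0000
seg 3 [89.9°–126.1°] dwell: s stays 18.0000
seg 4 [126.1°–360°] uniform, h=24: θ=154.8° here. β=28.7, B=233.9. 24·28.7/233.9 = 2.9448 → s = 20.9448

20.9448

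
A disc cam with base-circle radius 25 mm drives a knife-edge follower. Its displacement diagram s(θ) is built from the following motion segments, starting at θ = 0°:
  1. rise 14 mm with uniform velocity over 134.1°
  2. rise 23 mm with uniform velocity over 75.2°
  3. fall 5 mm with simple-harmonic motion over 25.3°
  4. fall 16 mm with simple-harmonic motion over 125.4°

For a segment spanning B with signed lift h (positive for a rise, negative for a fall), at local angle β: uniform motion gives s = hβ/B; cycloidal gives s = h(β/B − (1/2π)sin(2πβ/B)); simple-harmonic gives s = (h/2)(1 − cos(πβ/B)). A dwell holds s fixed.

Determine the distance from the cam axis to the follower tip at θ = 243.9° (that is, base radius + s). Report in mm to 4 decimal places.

seg 1 [0°–134.1°] uniform, h=14: full span → s += 14 → s = 14.0000
seg 2 [134.1°–209.3°] uniform, h=23: full span → s += 23 → s = 37.0000
seg 3 [209.3°–234.6°] simple-harmonic, h=-5: full span → s += -5 → s = 32.0000
seg 4 [234.6°–360°] simple-harmonic, h=-16: θ=243.9° here. β=9.3, B=125.4. -16/2·(1 − cos(π·0.0742)) = -0.2162 → s = 31.7838
radial distance = base radius + s = 25 + 31.7838 = 56.7838

56.7838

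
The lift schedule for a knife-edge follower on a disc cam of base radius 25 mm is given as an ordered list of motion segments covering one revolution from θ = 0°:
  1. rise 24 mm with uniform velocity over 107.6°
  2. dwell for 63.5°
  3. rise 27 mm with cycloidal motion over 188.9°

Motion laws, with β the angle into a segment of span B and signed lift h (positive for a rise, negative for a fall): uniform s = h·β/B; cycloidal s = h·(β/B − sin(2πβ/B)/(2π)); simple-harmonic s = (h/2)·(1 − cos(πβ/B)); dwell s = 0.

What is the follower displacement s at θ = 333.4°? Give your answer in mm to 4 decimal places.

seg 1 [0°–107.6°] uniform, h=24: full span → s += 24 → s = 24.0000
seg 2 [107.6°–171.1°] dwell: s stays 24.0000
seg 3 [171.1°–360°] cycloidal, h=27: θ=333.4° here. β=162.3, B=188.9. 27·(0.8592 − sin(2π·0.8592)/(2π)) = 26.5230 → s = 50.5230

50.5230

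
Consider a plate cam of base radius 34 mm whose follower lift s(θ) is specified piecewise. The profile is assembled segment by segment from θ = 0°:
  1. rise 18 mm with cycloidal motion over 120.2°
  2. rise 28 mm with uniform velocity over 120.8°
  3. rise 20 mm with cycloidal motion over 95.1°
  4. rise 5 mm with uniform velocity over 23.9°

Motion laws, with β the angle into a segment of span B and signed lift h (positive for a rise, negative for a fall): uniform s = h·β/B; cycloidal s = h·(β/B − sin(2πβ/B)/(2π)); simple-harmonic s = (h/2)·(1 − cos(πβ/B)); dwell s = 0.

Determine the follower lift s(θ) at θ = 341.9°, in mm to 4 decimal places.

seg 1 [0°–120.2°] cycloidal, h=18: full span → s += 18 → s = 18.0000
seg 2 [120.2°–241°] uniform, h=28: full span → s += 28 → s = 46.0000
seg 3 [241°–336.1°] cycloidal, h=20: full span → s += 20 → s = 66.0000
seg 4 [336.1°–360°] uniform, h=5: θ=341.9° here. β=5.8, B=23.9. 5·5.8/23.9 = 1.2134 → s = 67.2134

67.2134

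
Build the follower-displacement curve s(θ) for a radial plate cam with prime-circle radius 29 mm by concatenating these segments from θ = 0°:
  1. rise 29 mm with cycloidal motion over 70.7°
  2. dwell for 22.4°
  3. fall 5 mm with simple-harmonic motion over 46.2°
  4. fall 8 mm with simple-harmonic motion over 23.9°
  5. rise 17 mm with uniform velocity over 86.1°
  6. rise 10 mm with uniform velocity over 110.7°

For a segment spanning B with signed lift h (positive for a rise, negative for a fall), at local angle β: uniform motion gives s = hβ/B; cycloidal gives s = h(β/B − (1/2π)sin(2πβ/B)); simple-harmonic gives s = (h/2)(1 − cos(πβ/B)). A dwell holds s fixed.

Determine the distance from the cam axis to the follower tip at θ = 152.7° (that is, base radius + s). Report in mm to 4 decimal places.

seg 1 [0°–70.7°] cycloidal, h=29: full span → s += 29 → s = 29.0000
seg 2 [70.7°–93.1°] dwell: s stays 29.0000
seg 3 [93.1°–139.3°] simple-harmonic, h=-5: full span → s += -5 → s = 24.0000
seg 4 [139.3°–163.2°] simple-harmonic, h=-8: θ=152.7° here. β=13.4, B=23.9. -8/2·(1 − cos(π·0.5607)) = -4.7578 → s = 19.2422
radial distance = base radius + s = 29 + 19.2422 = 48.2422

48.2422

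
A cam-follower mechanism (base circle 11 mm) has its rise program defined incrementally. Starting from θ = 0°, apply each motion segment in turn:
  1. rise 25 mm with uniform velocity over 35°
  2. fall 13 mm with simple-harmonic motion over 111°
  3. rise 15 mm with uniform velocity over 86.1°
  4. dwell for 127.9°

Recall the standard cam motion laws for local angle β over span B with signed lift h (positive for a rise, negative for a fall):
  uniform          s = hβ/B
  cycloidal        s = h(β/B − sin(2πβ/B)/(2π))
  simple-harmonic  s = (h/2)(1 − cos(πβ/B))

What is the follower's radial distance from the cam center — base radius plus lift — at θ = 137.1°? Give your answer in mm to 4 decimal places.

seg 1 [0°–35°] uniform, h=25: full span → s += 25 → s = 25.0000
seg 2 [35°–146°] simple-harmonic, h=-13: θ=137.1° here. β=102.1, B=111. -13/2·(1 − cos(π·0.9198)) = -12.7949 → s = 12.2051
radial distance = base radius + s = 11 + 12.2051 = 23.2051

23.2051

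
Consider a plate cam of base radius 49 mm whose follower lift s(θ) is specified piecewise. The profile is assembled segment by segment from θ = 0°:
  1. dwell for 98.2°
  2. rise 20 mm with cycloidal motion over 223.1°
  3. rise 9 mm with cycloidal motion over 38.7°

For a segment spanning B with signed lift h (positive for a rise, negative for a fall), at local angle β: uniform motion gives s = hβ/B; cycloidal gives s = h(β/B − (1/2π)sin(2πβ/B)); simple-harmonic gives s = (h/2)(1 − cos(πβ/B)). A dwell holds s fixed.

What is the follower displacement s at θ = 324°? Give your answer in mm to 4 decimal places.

seg 1 [0°–98.2°] dwell: s stays 0.0000
seg 2 [98.2°–321.3°] cycloidal, h=20: full span → s += 20 → s = 20.0000
seg 3 [321.3°–360°] cycloidal, h=9: θ=324° here. β=2.7, B=38.7. 9·(0.0698 − sin(2π·0.0698)/(2π)) = 0.0199 → s = 20.0199

20.0199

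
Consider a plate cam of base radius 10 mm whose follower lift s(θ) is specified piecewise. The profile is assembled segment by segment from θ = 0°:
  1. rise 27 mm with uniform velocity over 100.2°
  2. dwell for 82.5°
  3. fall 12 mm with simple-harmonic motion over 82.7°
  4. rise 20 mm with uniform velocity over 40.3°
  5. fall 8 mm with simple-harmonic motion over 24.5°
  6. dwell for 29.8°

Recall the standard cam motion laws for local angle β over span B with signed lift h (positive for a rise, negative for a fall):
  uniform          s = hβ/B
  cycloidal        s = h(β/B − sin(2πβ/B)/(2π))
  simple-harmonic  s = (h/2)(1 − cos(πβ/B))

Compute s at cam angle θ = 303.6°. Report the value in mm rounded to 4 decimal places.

seg 1 [0°–100.2°] uniform, h=27: full span → s += 27 → s = 27.0000
seg 2 [100.2°–182.7°] dwell: s stays 27.0000
seg 3 [182.7°–265.4°] simple-harmonic, h=-12: full span → s += -12 → s = 15.0000
seg 4 [265.4°–305.7°] uniform, h=20: θ=303.6° here. β=38.2, B=40.3. 20·38.2/40.3 = 18.9578 → s = 33.9578

33.9578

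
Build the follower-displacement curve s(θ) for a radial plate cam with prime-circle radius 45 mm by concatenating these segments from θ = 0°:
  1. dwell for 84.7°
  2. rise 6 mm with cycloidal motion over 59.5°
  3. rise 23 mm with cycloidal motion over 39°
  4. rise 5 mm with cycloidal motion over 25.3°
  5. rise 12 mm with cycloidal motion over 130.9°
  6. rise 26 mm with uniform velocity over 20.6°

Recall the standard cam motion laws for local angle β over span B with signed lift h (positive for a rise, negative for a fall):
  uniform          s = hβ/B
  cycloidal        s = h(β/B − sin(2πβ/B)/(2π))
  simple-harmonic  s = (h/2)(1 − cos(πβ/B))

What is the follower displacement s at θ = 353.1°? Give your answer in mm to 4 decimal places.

seg 1 [0°–84.7°] dwell: s stays 0.0000
seg 2 [84.7°–144.2°] cycloidal, h=6: full span → s += 6 → s = 6.0000
seg 3 [144.2°–183.2°] cycloidal, h=23: full span → s += 23 → s = 29.0000
seg 4 [183.2°–208.5°] cycloidal, h=5: full span → s += 5 → s = 34.0000
seg 5 [208.5°–339.4°] cycloidal, h=12: full span → s += 12 → s = 46.0000
seg 6 [339.4°–360°] uniform, h=26: θ=353.1° here. β=13.7, B=20.6. 26·13.7/20.6 = 17.2913 → s = 63.2913

63.2913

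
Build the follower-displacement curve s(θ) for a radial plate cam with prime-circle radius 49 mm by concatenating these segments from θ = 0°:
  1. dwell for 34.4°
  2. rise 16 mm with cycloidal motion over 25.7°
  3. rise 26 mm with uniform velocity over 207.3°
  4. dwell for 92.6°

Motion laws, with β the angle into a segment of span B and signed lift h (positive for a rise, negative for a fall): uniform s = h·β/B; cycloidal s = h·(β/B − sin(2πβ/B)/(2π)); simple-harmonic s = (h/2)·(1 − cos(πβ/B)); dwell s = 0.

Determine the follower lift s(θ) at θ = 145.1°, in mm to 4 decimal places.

seg 1 [0°–34.4°] dwell: s stays 0.0000
seg 2 [34.4°–60.1°] cycloidal, h=16: full span → s += 16 → s = 16.0000
seg 3 [60.1°–267.4°] uniform, h=26: θ=145.1° here. β=85, B=207.3. 26·85/207.3 = 10.6609 → s = 26.6609

26.6609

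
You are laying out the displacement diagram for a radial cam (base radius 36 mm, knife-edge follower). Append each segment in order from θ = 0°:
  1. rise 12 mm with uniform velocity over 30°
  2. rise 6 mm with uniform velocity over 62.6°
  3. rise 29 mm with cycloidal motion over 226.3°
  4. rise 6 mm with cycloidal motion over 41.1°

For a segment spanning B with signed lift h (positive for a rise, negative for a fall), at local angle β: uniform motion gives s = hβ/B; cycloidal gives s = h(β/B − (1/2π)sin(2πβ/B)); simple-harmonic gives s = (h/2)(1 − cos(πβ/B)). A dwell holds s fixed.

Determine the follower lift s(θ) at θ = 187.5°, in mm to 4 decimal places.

seg 1 [0°–30°] uniform, h=12: full span → s += 12 → s = 12.0000
seg 2 [30°–92.6°] uniform, h=6: full span → s += 6 → s = 18.0000
seg 3 [92.6°–318.9°] cycloidal, h=29: θ=187.5° here. β=94.9, B=226.3. 29·(0.4194 − sin(2π·0.4194)/(2π)) = 9.9214 → s = 27.9214

27.9214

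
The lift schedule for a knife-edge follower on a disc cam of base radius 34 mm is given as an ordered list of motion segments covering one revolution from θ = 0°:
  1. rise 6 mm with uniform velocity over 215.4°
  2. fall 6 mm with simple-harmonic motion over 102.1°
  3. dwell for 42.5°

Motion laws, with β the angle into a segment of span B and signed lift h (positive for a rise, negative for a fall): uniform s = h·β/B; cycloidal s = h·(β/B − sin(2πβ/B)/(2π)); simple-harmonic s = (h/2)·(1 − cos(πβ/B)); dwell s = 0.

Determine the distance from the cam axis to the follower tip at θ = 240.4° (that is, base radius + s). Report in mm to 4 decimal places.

seg 1 [0°–215.4°] uniform, h=6: full span → s += 6 → s = 6.0000
seg 2 [215.4°–317.5°] simple-harmonic, h=-6: θ=240.4° here. β=25, B=102.1. -6/2·(1 − cos(π·0.2449)) = -0.8447 → s = 5.1553
radial distance = base radius + s = 34 + 5.1553 = 39.1553

39.1553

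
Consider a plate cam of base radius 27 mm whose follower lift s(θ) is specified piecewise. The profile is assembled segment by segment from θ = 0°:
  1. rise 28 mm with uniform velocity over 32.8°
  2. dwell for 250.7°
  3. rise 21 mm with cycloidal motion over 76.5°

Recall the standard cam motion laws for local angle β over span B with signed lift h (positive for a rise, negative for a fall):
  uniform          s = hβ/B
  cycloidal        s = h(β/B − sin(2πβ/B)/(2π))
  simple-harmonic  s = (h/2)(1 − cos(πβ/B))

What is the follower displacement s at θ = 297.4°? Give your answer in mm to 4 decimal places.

seg 1 [0°–32.8°] uniform, h=28: full span → s += 28 → s = 28.0000
seg 2 [32.8°–283.5°] dwell: s stays 28.0000
seg 3 [283.5°–360°] cycloidal, h=21: θ=297.4° here. β=13.9, B=76.5. 21·(0.1817 − sin(2π·0.1817)/(2π)) = 0.7765 → s = 28.7765

28.7765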